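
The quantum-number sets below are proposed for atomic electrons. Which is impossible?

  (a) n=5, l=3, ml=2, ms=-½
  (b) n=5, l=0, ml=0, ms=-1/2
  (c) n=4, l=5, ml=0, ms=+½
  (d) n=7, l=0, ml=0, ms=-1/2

(c) has l = 5 ≥ n = 4, violating 0 ≤ l ≤ n−1.
The remaining sets (a), (b), (d) satisfy all four rules.

(c)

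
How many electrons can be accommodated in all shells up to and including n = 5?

110

Total orbitals = 1² + 2² + 3² + 4² + 5² = 55. Doubling for spin gives 110 electrons.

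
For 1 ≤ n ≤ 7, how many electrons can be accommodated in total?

280

Total orbitals = 1² + 2² + 3² + 4² + 5² + 6² + 7² = 140. Doubling for spin gives 280 electrons.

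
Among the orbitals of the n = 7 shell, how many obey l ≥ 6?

Orbitals with l ≥ 6, by l: l=6 → 13.
Total orbitals: 13.

13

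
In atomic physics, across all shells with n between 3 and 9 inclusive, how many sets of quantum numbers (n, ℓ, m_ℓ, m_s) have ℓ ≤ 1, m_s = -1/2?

Go shell by shell, enumerating (ℓ, m_ℓ) with ℓ ≤ 1:
n=3 → 4; n=4 → 4; n=5 → 4; n=6 → 4; n=7 → 4; n=8 → 4; n=9 → 4.
Orbitals: 4 + 4 + 4 + 4 + 4 + 4 + 4 = 28. With m_s fixed to -1/2 there is one state per orbital, so 28 states.

28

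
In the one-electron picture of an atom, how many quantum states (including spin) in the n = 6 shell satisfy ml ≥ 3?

The n = 6 shell has l = 0 through 5; check each.
Contributions: l=3 → 1; l=4 → 2; l=5 → 3.
Orbitals: 1 + 2 + 3 = 6. Each orbital carries two spin states, so 6 × 2 = 12 states.

12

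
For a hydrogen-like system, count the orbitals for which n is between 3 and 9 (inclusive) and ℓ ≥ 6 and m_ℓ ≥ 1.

Treat each shell separately and count matching orbitals:
n=7 → 6; n=8 → 13; n=9 → 21.
Total orbitals: 6 + 13 + 21 = 40.

40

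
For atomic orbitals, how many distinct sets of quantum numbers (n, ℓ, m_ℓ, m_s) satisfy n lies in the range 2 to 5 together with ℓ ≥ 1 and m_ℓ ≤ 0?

For each n in the range, tally the orbitals obeying ℓ ≥ 1 and m_ℓ ≤ 0:
n=2 → 2; n=3 → 5; n=4 → 9; n=5 → 14.
Orbitals: 2 + 5 + 9 + 14 = 30. Including both spin states (m_s = ±1/2) gives 2 × 30 = 60 states.

60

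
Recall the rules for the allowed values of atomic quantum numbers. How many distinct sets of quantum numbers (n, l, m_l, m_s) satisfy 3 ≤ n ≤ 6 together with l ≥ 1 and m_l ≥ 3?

Work shell by shell — for each n, count the (l, m_l) pairs that satisfy l ≥ 1 and m_l ≥ 3:
n=4 → 1; n=5 → 3; n=6 → 6.
Orbitals: 1 + 3 + 6 = 10. Including both spin states (m_s = ±1/2) gives 2 × 10 = 20 states.

20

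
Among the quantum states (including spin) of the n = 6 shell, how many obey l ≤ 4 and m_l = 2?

6

For n = 6, l ranges over 0 … 5.
Contributions: l=2 → 1; l=3 → 1; l=4 → 1.
Orbitals: 1 + 1 + 1 = 3. Each orbital carries two spin states, so 3 × 2 = 6 states.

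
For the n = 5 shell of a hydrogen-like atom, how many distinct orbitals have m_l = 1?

4

The (l, m_l) pairs meeting m_l = 1 give: l=1 → 1; l=2 → 1; l=3 → 1; l=4 → 1.
Total orbitals: 1 + 1 + 1 + 1 = 4.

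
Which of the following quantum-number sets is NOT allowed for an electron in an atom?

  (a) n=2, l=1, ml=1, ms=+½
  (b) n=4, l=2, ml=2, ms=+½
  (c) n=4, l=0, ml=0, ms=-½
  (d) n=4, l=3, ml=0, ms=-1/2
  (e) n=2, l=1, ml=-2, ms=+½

(e) has |ml| = 2 > l = 1, violating −l ≤ ml ≤ l.
The remaining sets (a), (b), (c), (d) satisfy all four rules.

(e)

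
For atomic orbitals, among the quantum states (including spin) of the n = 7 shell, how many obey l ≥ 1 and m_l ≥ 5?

The (l, m_l) pairs meeting l ≥ 1 and m_l ≥ 5 give: l=5 → 1; l=6 → 2.
Orbitals: 1 + 2 = 3. Each orbital carries two spin states, so 3 × 2 = 6 states.

6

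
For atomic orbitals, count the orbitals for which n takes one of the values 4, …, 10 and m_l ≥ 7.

10

For each n in the range, tally the orbitals obeying m_l ≥ 7:
n=8 → 1; n=9 → 3; n=10 → 6.
Total orbitals: 1 + 3 + 6 = 10.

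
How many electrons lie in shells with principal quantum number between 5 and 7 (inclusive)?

Shell n has n² orbitals: 5²=25 + 6²=36 + 7²=49 = 110 orbitals.
Two spin states per orbital: 2 × 110 = 220 electrons.

220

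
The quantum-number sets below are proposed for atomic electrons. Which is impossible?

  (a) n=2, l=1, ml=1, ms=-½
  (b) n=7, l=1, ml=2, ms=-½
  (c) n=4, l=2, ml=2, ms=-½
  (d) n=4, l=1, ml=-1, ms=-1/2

(b) has |ml| = 2 > l = 1, violating −l ≤ ml ≤ l.
The remaining sets (a), (c), (d) satisfy all four rules.

(b)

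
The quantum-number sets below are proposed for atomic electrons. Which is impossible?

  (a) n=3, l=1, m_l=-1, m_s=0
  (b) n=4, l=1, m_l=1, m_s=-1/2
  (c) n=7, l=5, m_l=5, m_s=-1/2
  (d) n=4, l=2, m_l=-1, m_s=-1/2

(a) has m_s = 0, but an electron's spin must be ±1/2.
The remaining sets (b), (c), (d) satisfy all four rules.

(a)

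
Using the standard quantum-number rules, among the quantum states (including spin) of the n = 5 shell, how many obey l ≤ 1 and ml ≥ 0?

6

For n = 5, l ranges over 0 … 4.
Contributions: l=0 → 1; l=1 → 2.
Orbitals: 1 + 2 = 3. Each orbital carries two spin states, so 3 × 2 = 6 states.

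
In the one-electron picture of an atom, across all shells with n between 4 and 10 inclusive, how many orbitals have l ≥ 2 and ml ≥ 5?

For each n in the range, tally the orbitals obeying l ≥ 2 and ml ≥ 5:
n=6 → 1; n=7 → 3; n=8 → 6; n=9 → 10; n=10 → 15.
Total orbitals: 1 + 3 + 6 + 10 + 15 = 35.

35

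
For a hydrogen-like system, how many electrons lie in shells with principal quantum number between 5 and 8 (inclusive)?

348

Shell n has n² orbitals: 5²=25 + 6²=36 + 7²=49 + 8²=64 = 174 orbitals.
Two spin states per orbital: 2 × 174 = 348 electrons.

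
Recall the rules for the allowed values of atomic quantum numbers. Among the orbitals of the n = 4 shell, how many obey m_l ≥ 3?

For n = 4, l ranges over 0 … 3.
The (l, m_l) pairs meeting m_l ≥ 3 give: l=3 → 1.
Total orbitals: 1.

1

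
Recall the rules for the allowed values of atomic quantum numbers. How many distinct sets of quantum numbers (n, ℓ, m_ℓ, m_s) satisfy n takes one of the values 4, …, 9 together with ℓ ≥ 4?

350

Go shell by shell, enumerating (ℓ, m_ℓ) with ℓ ≥ 4:
n=5 → 9; n=6 → 20; n=7 → 33; n=8 → 48; n=9 → 65.
Orbitals: 9 + 20 + 33 + 48 + 65 = 175. Including both spin states (m_s = ±1/2) gives 2 × 175 = 350 states.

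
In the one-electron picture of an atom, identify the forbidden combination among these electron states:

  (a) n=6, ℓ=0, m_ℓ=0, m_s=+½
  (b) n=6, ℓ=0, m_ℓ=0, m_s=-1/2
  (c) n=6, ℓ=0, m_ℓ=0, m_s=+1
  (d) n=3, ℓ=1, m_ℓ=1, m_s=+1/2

(c)

(c) has m_s = +1, but an electron's spin must be ±1/2.
The remaining sets (a), (b), (d) satisfy all four rules.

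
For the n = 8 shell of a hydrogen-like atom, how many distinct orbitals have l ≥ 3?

55

Per l-value: l=3 → 7; l=4 → 9; l=5 → 11; l=6 → 13; l=7 → 15.
Total orbitals: 7 + 9 + 11 + 13 + 15 = 55.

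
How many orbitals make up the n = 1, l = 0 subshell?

A subshell has 2l+1 orbitals; with l = 0, that's 1.

1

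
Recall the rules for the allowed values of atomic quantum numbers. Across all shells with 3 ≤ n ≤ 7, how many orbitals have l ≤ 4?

Go shell by shell, enumerating (l, m_l) with l ≤ 4:
n=3 → 9; n=4 → 16; n=5 → 25; n=6 → 25; n=7 → 25.
Total orbitals: 9 + 16 + 25 + 25 + 25 = 100.

100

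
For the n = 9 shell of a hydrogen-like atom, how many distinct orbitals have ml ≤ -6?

6

For n = 9, l ranges over 0 … 8.
The (l, ml) pairs meeting ml ≤ -6 give: l=6 → 1; l=7 → 2; l=8 → 3.
Total orbitals: 1 + 2 + 3 = 6.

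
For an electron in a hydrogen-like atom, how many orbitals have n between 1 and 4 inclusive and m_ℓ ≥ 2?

4

Treat each shell separately and count matching orbitals:
n=3 → 1; n=4 → 3.
Total orbitals: 1 + 3 = 4.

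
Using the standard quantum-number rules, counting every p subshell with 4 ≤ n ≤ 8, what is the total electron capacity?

A p subshell (l = 1) exists for every n ≥ 2, so shells n = 4, 5, 6, 7, 8 each contribute one — 5 subshells.
Since each p subshell holds 2(2·1+1) = 6 electrons, the total is 5 × 6 = 30.

30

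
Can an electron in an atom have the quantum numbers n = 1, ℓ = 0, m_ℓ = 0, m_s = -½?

Valid

n = 1 is a positive integer. ℓ = 0 satisfies 0 ≤ ℓ ≤ n−1 = 0. m_ℓ = 0 lies in the range −ℓ … +ℓ (here 0). m_s = -1/2 is one of ±1/2.
All four constraints are satisfied.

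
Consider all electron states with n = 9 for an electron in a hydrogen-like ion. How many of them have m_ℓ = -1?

16

For n = 9, ℓ ranges over 0 … 8.
Per ℓ-value: ℓ=1 → 1; ℓ=2 → 1; ℓ=3 → 1; ℓ=4 → 1; ℓ=5 → 1; ℓ=6 → 1; ℓ=7 → 1; ℓ=8 → 1.
Orbitals: 1 + 1 + 1 + 1 + 1 + 1 + 1 + 1 = 8. Each orbital carries two spin states, so 8 × 2 = 16 states.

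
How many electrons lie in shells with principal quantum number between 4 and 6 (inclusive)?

Shell n has n² orbitals: 4²=16 + 5²=25 + 6²=36 = 77 orbitals.
Two spin states per orbital: 2 × 77 = 154 electrons.

154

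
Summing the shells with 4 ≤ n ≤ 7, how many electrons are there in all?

Shell n has n² orbitals: 4²=16 + 5²=25 + 6²=36 + 7²=49 = 126 orbitals.
Two spin states per orbital: 2 × 126 = 252 electrons.

252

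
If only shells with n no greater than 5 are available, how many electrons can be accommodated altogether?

Total orbitals = 1² + 2² + 3² + 4² + 5² = 55. Doubling for spin gives 110 electrons.

110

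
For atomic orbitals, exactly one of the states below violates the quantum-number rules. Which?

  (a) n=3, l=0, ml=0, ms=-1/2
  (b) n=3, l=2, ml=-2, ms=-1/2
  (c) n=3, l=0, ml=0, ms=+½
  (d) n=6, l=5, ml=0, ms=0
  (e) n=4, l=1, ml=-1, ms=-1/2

(d) has ms = 0, but an electron's spin must be ±1/2.
The remaining sets (a), (b), (c), (e) satisfy all four rules.

(d)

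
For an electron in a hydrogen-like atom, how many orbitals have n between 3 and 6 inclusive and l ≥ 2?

70

Count contributing orbitals for each principal shell:
n=3 → 5; n=4 → 12; n=5 → 21; n=6 → 32.
Total orbitals: 5 + 12 + 21 + 32 = 70.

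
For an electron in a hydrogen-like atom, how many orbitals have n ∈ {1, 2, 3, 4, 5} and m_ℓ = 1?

10

Count contributing orbitals for each principal shell:
n=2 → 1; n=3 → 2; n=4 → 3; n=5 → 4.
Total orbitals: 1 + 2 + 3 + 4 = 10.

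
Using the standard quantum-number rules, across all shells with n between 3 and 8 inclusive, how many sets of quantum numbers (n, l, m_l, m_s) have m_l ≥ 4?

40

Go shell by shell, enumerating (l, m_l) with m_l ≥ 4:
n=5 → 1; n=6 → 3; n=7 → 6; n=8 → 10.
Orbitals: 1 + 3 + 6 + 10 = 20. Including both spin states (m_s = ±1/2) gives 2 × 20 = 40 states.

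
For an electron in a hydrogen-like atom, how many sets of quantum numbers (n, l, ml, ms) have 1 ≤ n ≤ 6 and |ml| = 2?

Work shell by shell — for each n, count the (l, ml) pairs that satisfy |ml| = 2:
n=3 → 2; n=4 → 4; n=5 → 6; n=6 → 8.
Orbitals: 2 + 4 + 6 + 8 = 20. Including both spin states (ms = ±1/2) gives 2 × 20 = 40 states.

40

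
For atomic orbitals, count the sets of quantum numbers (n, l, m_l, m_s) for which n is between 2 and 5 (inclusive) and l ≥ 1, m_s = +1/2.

Treat each shell separately and count matching orbitals:
n=2 → 3; n=3 → 8; n=4 → 15; n=5 → 24.
Orbitals: 3 + 8 + 15 + 24 = 50. With m_s fixed to +1/2 there is one state per orbital, so 50 states.

50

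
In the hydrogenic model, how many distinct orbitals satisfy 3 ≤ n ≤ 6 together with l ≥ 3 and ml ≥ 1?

22

Count contributing orbitals for each principal shell:
n=4 → 3; n=5 → 7; n=6 → 12.
Total orbitals: 3 + 7 + 12 = 22.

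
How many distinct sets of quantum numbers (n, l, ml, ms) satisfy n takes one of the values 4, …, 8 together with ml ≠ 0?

320

Go shell by shell, enumerating (l, ml) with ml ≠ 0:
n=4 → 12; n=5 → 20; n=6 → 30; n=7 → 42; n=8 → 56.
Orbitals: 12 + 20 + 30 + 42 + 56 = 160. Including both spin states (ms = ±1/2) gives 2 × 160 = 320 states.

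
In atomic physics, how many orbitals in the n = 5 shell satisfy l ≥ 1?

Go through l = 0, …, 4 (the values permitted for n = 5).
The (l, ml) pairs meeting l ≥ 1 give: l=1 → 3; l=2 → 5; l=3 → 7; l=4 → 9.
Total orbitals: 3 + 5 + 7 + 9 = 24.

24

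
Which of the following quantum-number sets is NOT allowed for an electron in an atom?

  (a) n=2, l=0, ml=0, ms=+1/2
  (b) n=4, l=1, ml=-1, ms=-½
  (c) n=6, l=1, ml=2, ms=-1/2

(c)

(c) has |ml| = 2 > l = 1, violating −l ≤ ml ≤ l.
The remaining sets (a), (b) satisfy all four rules.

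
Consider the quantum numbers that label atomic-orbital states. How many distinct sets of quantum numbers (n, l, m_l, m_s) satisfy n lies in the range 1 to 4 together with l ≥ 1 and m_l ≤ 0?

32

Treat each shell separately and count matching orbitals:
n=2 → 2; n=3 → 5; n=4 → 9.
Orbitals: 2 + 5 + 9 = 16. Including both spin states (m_s = ±1/2) gives 2 × 16 = 32 states.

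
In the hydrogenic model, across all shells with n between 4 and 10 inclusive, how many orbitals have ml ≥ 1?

161

For each n in the range, tally the orbitals obeying ml ≥ 1:
n=4 → 6; n=5 → 10; n=6 → 15; n=7 → 21; n=8 → 28; n=9 → 36; n=10 → 45.
Total orbitals: 6 + 10 + 15 + 21 + 28 + 36 + 45 = 161.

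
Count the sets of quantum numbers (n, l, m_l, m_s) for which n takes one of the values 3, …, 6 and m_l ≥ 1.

Per-shell orbital counts meeting the constraint:
n=3 → 3; n=4 → 6; n=5 → 10; n=6 → 15.
Orbitals: 3 + 6 + 10 + 15 = 34. Including both spin states (m_s = ±1/2) gives 2 × 34 = 68 states.

68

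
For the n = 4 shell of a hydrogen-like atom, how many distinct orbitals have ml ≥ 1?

Go through l = 0, …, 3 (the values permitted for n = 4).
The (l, ml) pairs meeting ml ≥ 1 give: l=1 → 1; l=2 → 2; l=3 → 3.
Total orbitals: 1 + 2 + 3 = 6.

6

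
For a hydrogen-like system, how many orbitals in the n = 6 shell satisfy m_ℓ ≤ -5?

For n = 6, ℓ ranges over 0 … 5.
Orbitals with m_ℓ ≤ -5, by ℓ: ℓ=5 → 1.
Total orbitals: 1.

1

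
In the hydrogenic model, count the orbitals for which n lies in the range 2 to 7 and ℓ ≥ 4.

62

Go shell by shell, enumerating (ℓ, m_ℓ) with ℓ ≥ 4:
n=5 → 9; n=6 → 20; n=7 → 33.
Total orbitals: 9 + 20 + 33 = 62.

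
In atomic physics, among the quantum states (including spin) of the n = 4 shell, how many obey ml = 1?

Orbitals with ml = 1, by l: l=1 → 1; l=2 → 1; l=3 → 1.
Orbitals: 1 + 1 + 1 = 3. Each orbital carries two spin states, so 3 × 2 = 6 states.

6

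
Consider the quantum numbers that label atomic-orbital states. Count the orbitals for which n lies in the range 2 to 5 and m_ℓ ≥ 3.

4

Go shell by shell, enumerating (ℓ, m_ℓ) with m_ℓ ≥ 3:
n=4 → 1; n=5 → 3.
Total orbitals: 1 + 3 = 4.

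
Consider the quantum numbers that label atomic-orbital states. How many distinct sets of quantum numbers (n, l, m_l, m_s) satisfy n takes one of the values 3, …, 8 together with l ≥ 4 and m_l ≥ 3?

Per-shell orbital counts meeting the constraint:
n=5 → 2; n=6 → 5; n=7 → 9; n=8 → 14.
Orbitals: 2 + 5 + 9 + 14 = 30. Including both spin states (m_s = ±1/2) gives 2 × 30 = 60 states.

60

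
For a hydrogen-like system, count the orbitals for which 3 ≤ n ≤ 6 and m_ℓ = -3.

6

Treat each shell separately and count matching orbitals:
n=4 → 1; n=5 → 2; n=6 → 3.
Total orbitals: 1 + 2 + 3 = 6.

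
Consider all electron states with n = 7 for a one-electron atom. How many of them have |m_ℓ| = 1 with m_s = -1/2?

For n = 7, ℓ ranges over 0 … 6.
Per ℓ-value: ℓ=1 → 2; ℓ=2 → 2; ℓ=3 → 2; ℓ=4 → 2; ℓ=5 → 2; ℓ=6 → 2.
Orbitals: 2 + 2 + 2 + 2 + 2 + 2 = 12. With m_s fixed to a single value there is one state per orbital, giving 12 states.

12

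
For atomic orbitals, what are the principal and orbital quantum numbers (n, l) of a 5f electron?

n = 5, l = 3

The leading integer gives n = 5; the letter 'f' means l = 3.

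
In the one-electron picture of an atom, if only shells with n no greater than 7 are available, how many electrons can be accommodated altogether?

Total orbitals = 1² + 2² + 3² + 4² + 5² + 6² + 7² = 140. Doubling for spin gives 280 electrons.

280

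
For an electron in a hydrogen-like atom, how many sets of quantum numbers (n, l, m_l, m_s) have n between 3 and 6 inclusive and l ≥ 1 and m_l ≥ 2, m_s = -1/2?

Count contributing orbitals for each principal shell:
n=3 → 1; n=4 → 3; n=5 → 6; n=6 → 10.
Orbitals: 1 + 3 + 6 + 10 = 20. With m_s fixed to -1/2 there is one state per orbital, so 20 states.

20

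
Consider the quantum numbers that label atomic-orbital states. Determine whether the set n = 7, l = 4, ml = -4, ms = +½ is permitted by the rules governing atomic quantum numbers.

Allowed

n = 7 is a positive integer. l = 4 satisfies 0 ≤ l ≤ n−1 = 6. ml = -4 lies in the range −l … +l (here −4 … 4). ms = +1/2 is one of ±1/2.
All four constraints are satisfied.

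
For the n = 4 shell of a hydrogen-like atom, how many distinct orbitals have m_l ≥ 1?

6

The n = 4 shell has l = 0 through 3; check each.
The (l, m_l) pairs meeting m_l ≥ 1 give: l=1 → 1; l=2 → 2; l=3 → 3.
Total orbitals: 1 + 2 + 3 = 6.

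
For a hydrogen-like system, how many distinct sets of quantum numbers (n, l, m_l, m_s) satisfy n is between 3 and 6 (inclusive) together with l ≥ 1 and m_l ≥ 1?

68

Treat each shell separately and count matching orbitals:
n=3 → 3; n=4 → 6; n=5 → 10; n=6 → 15.
Orbitals: 3 + 6 + 10 + 15 = 34. Including both spin states (m_s = ±1/2) gives 2 × 34 = 68 states.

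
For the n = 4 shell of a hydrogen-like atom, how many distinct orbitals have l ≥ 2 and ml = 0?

Go through l = 0, …, 3 (the values permitted for n = 4).
The (l, ml) pairs meeting l ≥ 2 and ml = 0 give: l=2 → 1; l=3 → 1.
Total orbitals: 1 + 1 = 2.

2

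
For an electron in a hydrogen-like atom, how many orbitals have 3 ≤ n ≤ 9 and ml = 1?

Go shell by shell, enumerating (l, ml) with ml = 1:
n=3 → 2; n=4 → 3; n=5 → 4; n=6 → 5; n=7 → 6; n=8 → 7; n=9 → 8.
Total orbitals: 2 + 3 + 4 + 5 + 6 + 7 + 8 = 35.

35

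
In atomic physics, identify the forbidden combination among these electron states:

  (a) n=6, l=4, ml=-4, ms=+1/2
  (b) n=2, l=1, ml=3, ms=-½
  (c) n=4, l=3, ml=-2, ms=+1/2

(b) has |ml| = 3 > l = 1, violating −l ≤ ml ≤ l.
The remaining sets (a), (c) satisfy all four rules.

(b)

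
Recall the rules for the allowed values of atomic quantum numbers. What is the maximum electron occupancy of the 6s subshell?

2

A subshell with ℓ = 0 has 2ℓ+1 = 1 orbital, each holding 2 electrons (spin ±1/2), so 1 × 2 = 2.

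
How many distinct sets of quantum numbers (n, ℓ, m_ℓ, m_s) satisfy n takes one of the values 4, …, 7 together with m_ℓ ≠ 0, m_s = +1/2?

104

Work shell by shell — for each n, count the (ℓ, m_ℓ) pairs that satisfy m_ℓ ≠ 0:
n=4 → 12; n=5 → 20; n=6 → 30; n=7 → 42.
Orbitals: 12 + 20 + 30 + 42 = 104. With m_s fixed to +1/2 there is one state per orbital, so 104 states.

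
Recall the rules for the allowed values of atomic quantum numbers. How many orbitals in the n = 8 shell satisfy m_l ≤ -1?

For n = 8, l ranges over 0 … 7.
Contributions: l=1 → 1; l=2 → 2; l=3 → 3; l=4 → 4; l=5 → 5; l=6 → 6; l=7 → 7.
Total orbitals: 1 + 2 + 3 + 4 + 5 + 6 + 7 = 28.

28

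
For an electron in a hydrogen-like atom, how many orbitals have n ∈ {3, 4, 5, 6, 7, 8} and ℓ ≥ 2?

175

Per-shell orbital counts meeting the constraint:
n=3 → 5; n=4 → 12; n=5 → 21; n=6 → 32; n=7 → 45; n=8 → 60.
Total orbitals: 5 + 12 + 21 + 32 + 45 + 60 = 175.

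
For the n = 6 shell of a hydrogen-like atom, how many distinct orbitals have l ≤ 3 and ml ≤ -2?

3

For n = 6, l ranges over 0 … 5.
Per l-value: l=2 → 1; l=3 → 2.
Total orbitals: 1 + 2 = 3.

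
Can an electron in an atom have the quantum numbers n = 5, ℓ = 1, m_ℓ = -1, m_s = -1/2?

n = 5 is a positive integer. ℓ = 1 satisfies 0 ≤ ℓ ≤ n−1 = 4. m_ℓ = -1 lies in the range −ℓ … +ℓ (here −1 … 1). m_s = -1/2 is one of ±1/2.
All four constraints are satisfied.

Valid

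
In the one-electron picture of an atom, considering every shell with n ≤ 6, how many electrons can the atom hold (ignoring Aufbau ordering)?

182

Total orbitals = 1² + 2² + 3² + 4² + 5² + 6² = 91. Doubling for spin gives 182 electrons.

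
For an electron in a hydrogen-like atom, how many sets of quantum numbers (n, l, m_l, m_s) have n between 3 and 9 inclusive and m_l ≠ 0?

Count contributing orbitals for each principal shell:
n=3 → 6; n=4 → 12; n=5 → 20; n=6 → 30; n=7 → 42; n=8 → 56; n=9 → 72.
Orbitals: 6 + 12 + 20 + 30 + 42 + 56 + 72 = 238. Including both spin states (m_s = ±1/2) gives 2 × 238 = 476 states.

476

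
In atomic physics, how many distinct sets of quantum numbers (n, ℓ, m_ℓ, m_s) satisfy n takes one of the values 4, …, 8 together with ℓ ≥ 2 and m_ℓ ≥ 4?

Go shell by shell, enumerating (ℓ, m_ℓ) with ℓ ≥ 2 and m_ℓ ≥ 4:
n=5 → 1; n=6 → 3; n=7 → 6; n=8 → 10.
Orbitals: 1 + 3 + 6 + 10 = 20. Including both spin states (m_s = ±1/2) gives 2 × 20 = 40 states.

40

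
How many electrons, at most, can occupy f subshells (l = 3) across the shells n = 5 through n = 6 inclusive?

An f subshell (l = 3) exists for every n ≥ 4, so shells n = 5, 6 each contribute one — 2 subshells.
Since each f subshell holds 2(2·3+1) = 14 electrons, the total is 2 × 14 = 28.

28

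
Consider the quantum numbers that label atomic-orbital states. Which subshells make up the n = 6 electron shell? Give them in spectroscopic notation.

For n = 6, l runs from 0 to 5. In spectroscopic notation l = 0,1,2,… ↔ s,p,d,f,g,h,i, so the subshells are 6s, 6p, 6d, 6f, 6g, 6h.

6s, 6p, 6d, 6f, 6g, 6h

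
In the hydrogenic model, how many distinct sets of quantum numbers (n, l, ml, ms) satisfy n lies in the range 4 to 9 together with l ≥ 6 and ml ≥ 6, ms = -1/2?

10

Treat each shell separately and count matching orbitals:
n=7 → 1; n=8 → 3; n=9 → 6.
Orbitals: 1 + 3 + 6 = 10. With ms fixed to -1/2 there is one state per orbital, so 10 states.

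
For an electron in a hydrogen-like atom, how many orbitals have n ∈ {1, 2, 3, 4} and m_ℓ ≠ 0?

Work shell by shell — for each n, count the (ℓ, m_ℓ) pairs that satisfy m_ℓ ≠ 0:
n=2 → 2; n=3 → 6; n=4 → 12.
Total orbitals: 2 + 6 + 12 = 20.

20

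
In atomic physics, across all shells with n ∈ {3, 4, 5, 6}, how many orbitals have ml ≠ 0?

For each n in the range, tally the orbitals obeying ml ≠ 0:
n=3 → 6; n=4 → 12; n=5 → 20; n=6 → 30.
Total orbitals: 6 + 12 + 20 + 30 = 68.

68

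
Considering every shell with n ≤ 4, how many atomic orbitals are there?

30

Total orbitals = 1² + 2² + 3² + 4² = 30.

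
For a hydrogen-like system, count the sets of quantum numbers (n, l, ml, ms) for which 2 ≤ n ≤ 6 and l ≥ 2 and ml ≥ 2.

Count contributing orbitals for each principal shell:
n=3 → 1; n=4 → 3; n=5 → 6; n=6 → 10.
Orbitals: 1 + 3 + 6 + 10 = 20. Including both spin states (ms = ±1/2) gives 2 × 20 = 40 states.

40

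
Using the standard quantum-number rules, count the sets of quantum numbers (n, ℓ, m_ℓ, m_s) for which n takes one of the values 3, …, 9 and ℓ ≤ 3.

210

Go shell by shell, enumerating (ℓ, m_ℓ) with ℓ ≤ 3:
n=3 → 9; n=4 → 16; n=5 → 16; n=6 → 16; n=7 → 16; n=8 → 16; n=9 → 16.
Orbitals: 9 + 16 + 16 + 16 + 16 + 16 + 16 = 105. Including both spin states (m_s = ±1/2) gives 2 × 105 = 210 states.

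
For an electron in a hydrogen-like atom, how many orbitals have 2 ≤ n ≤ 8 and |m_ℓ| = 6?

Go shell by shell, enumerating (ℓ, m_ℓ) with |m_ℓ| = 6:
n=7 → 2; n=8 → 4.
Total orbitals: 2 + 4 = 6.

6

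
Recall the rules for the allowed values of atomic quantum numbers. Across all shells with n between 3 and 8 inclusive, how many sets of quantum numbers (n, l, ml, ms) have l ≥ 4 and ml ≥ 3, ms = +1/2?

Treat each shell separately and count matching orbitals:
n=5 → 2; n=6 → 5; n=7 → 9; n=8 → 14.
Orbitals: 2 + 5 + 9 + 14 = 30. With ms fixed to +1/2 there is one state per orbital, so 30 states.

30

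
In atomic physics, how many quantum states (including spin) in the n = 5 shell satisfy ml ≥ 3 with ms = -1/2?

3

The n = 5 shell has l = 0 through 4; check each.
Orbitals with ml ≥ 3, by l: l=3 → 1; l=4 → 2.
Orbitals: 1 + 2 = 3. With ms fixed to a single value there is one state per orbital, giving 3 states.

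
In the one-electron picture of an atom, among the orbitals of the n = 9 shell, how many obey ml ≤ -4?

Go through l = 0, …, 8 (the values permitted for n = 9).
The (l, ml) pairs meeting ml ≤ -4 give: l=4 → 1; l=5 → 2; l=6 → 3; l=7 → 4; l=8 → 5.
Total orbitals: 1 + 2 + 3 + 4 + 5 = 15.

15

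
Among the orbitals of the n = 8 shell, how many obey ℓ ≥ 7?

15

With n = 8 the allowed ℓ are 0, 1, …, 7.
Per ℓ-value: ℓ=7 → 15.
Total orbitals: 15.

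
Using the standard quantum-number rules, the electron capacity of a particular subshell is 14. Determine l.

l = 3 (f)

2(2l+1) = 14 ⇒ 2l+1 = 7 ⇒ l = 3.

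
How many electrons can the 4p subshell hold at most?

A subshell with ℓ = 1 has 2ℓ+1 = 3 orbitals, each holding 2 electrons (spin ±1/2), so 3 × 2 = 6.

6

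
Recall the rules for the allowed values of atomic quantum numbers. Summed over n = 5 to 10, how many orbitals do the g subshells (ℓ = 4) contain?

A g subshell (ℓ = 4) exists for every n ≥ 5, so shells n = 5, 6, 7, 8, 9, 10 each contribute one — 6 subshells.
Since each g subshell has 2·4+1 = 9 orbitals, the total is 6 × 9 = 54.

54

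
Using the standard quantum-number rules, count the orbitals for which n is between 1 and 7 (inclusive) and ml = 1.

21

Treat each shell separately and count matching orbitals:
n=2 → 1; n=3 → 2; n=4 → 3; n=5 → 4; n=6 → 5; n=7 → 6.
Total orbitals: 1 + 2 + 3 + 4 + 5 + 6 = 21.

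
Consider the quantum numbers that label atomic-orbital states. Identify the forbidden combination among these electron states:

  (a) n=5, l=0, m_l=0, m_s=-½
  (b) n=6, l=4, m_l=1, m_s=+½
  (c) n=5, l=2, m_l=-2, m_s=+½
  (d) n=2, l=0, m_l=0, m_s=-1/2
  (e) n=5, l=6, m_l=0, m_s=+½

(e) has l = 6 ≥ n = 5, violating 0 ≤ l ≤ n−1.
The remaining sets (a), (b), (c), (d) satisfy all four rules.

(e)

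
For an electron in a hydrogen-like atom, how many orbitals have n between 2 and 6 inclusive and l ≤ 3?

61

Per-shell orbital counts meeting the constraint:
n=2 → 4; n=3 → 9; n=4 → 16; n=5 → 16; n=6 → 16.
Total orbitals: 4 + 9 + 16 + 16 + 16 = 61.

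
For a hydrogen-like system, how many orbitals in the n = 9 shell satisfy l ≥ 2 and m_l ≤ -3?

For n = 9, l ranges over 0 … 8.
Contributions: l=3 → 1; l=4 → 2; l=5 → 3; l=6 → 4; l=7 → 5; l=8 → 6.
Total orbitals: 1 + 2 + 3 + 4 + 5 + 6 = 21.

21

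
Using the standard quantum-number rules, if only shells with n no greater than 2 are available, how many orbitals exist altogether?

5

Total orbitals = 1² + 2² = 5.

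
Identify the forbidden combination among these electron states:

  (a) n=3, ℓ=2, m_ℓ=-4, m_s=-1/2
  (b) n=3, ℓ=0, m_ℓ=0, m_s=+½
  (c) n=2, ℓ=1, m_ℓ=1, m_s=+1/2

(a) has |m_ℓ| = 4 > ℓ = 2, violating −ℓ ≤ m_ℓ ≤ ℓ.
The remaining sets (b), (c) satisfy all four rules.

(a)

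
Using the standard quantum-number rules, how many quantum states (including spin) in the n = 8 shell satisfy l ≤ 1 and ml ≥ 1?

2

The (l, ml) pairs meeting l ≤ 1 and ml ≥ 1 give: l=1 → 1.
Orbitals: 1. Each orbital carries two spin states, so 1 × 2 = 2 states.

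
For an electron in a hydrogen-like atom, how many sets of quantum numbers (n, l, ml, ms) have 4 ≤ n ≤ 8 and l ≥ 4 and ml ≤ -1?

For each n in the range, tally the orbitals obeying l ≥ 4 and ml ≤ -1:
n=5 → 4; n=6 → 9; n=7 → 15; n=8 → 22.
Orbitals: 4 + 9 + 15 + 22 = 50. Including both spin states (ms = ±1/2) gives 2 × 50 = 100 states.

100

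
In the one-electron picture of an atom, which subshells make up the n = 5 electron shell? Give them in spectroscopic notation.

For n = 5, l runs from 0 to 4. In spectroscopic notation l = 0,1,2,… ↔ s,p,d,f,g,h,i, so the subshells are 5s, 5p, 5d, 5f, 5g.

5s, 5p, 5d, 5f, 5g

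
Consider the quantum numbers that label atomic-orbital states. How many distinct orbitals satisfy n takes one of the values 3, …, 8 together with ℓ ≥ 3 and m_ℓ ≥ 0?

80

Count contributing orbitals for each principal shell:
n=4 → 4; n=5 → 9; n=6 → 15; n=7 → 22; n=8 → 30.
Total orbitals: 4 + 9 + 15 + 22 + 30 = 80.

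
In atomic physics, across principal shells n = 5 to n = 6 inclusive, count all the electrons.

Shell n has n² orbitals: 5²=25 + 6²=36 = 61 orbitals.
Two spin states per orbital: 2 × 61 = 122 electrons.

122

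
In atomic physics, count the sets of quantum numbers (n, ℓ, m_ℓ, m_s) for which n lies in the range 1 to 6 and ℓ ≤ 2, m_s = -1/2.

41

Per-shell orbital counts meeting the constraint:
n=1 → 1; n=2 → 4; n=3 → 9; n=4 → 9; n=5 → 9; n=6 → 9.
Orbitals: 1 + 4 + 9 + 9 + 9 + 9 = 41. With m_s fixed to -1/2 there is one state per orbital, so 41 states.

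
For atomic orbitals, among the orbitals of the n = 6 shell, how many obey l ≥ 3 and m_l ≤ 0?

15

Contributions: l=3 → 4; l=4 → 5; l=5 → 6.
Total orbitals: 4 + 5 + 6 = 15.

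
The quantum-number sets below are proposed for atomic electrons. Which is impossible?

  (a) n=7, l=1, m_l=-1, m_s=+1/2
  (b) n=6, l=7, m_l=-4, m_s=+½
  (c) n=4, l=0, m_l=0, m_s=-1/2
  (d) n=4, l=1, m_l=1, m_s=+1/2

(b) has l = 7 ≥ n = 6, violating 0 ≤ l ≤ n−1.
The remaining sets (a), (c), (d) satisfy all four rules.

(b)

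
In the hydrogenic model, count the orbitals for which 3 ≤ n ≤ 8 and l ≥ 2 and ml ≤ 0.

98

Per-shell orbital counts meeting the constraint:
n=3 → 3; n=4 → 7; n=5 → 12; n=6 → 18; n=7 → 25; n=8 → 33.
Total orbitals: 3 + 7 + 12 + 18 + 25 + 33 = 98.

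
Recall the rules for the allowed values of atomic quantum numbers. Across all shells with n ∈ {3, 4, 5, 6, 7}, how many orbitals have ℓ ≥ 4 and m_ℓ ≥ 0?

34

Treat each shell separately and count matching orbitals:
n=5 → 5; n=6 → 11; n=7 → 18.
Total orbitals: 5 + 11 + 18 = 34.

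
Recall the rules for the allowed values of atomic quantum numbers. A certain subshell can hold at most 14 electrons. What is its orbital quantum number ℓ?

2(2ℓ+1) = 14 ⇒ 2ℓ+1 = 7 ⇒ ℓ = 3.

ℓ = 3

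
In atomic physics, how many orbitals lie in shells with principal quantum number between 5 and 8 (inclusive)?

174

Shell n has n² orbitals: 5²=25 + 6²=36 + 7²=49 + 8²=64 = 174 orbitals.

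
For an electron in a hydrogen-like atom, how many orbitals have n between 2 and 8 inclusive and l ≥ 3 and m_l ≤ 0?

80

Count contributing orbitals for each principal shell:
n=4 → 4; n=5 → 9; n=6 → 15; n=7 → 22; n=8 → 30.
Total orbitals: 4 + 9 + 15 + 22 + 30 = 80.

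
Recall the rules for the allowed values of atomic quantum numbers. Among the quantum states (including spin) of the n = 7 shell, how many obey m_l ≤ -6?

For n = 7, l ranges over 0 … 6.
Contributions: l=6 → 1.
Orbitals: 1. Each orbital carries two spin states, so 1 × 2 = 2 states.

2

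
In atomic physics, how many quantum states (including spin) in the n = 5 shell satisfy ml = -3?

Go through l = 0, …, 4 (the values permitted for n = 5).
The (l, ml) pairs meeting ml = -3 give: l=3 → 1; l=4 → 1.
Orbitals: 1 + 1 = 2. Each orbital carries two spin states, so 2 × 2 = 4 states.

4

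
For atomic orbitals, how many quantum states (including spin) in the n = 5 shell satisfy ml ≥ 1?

20

With n = 5 the allowed l are 0, 1, …, 4.
Orbitals with ml ≥ 1, by l: l=1 → 1; l=2 → 2; l=3 → 3; l=4 → 4.
Orbitals: 1 + 2 + 3 + 4 = 10. Each orbital carries two spin states, so 10 × 2 = 20 states.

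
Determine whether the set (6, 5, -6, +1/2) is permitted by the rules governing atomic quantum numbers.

The magnetic quantum number must satisfy −ℓ ≤ m_ℓ ≤ ℓ. With ℓ = 5, m_ℓ can only be -5, -4, -3, -2, -1, 0, 1, 2, 3, 4, 5, so m_ℓ = -6 is forbidden.

No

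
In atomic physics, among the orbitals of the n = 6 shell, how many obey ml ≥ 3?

6

Go through l = 0, …, 5 (the values permitted for n = 6).
Contributions: l=3 → 1; l=4 → 2; l=5 → 3.
Total orbitals: 1 + 2 + 3 = 6.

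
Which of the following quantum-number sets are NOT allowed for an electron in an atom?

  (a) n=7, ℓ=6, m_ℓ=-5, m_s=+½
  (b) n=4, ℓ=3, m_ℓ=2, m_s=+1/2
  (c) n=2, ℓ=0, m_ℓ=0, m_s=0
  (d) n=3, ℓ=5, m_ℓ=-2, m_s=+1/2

(c) has m_s = 0, but an electron's spin must be ±1/2.
(d) has ℓ = 5 ≥ n = 3, violating 0 ≤ ℓ ≤ n−1.
The remaining sets (a), (b) satisfy all four rules.

(c) and (d)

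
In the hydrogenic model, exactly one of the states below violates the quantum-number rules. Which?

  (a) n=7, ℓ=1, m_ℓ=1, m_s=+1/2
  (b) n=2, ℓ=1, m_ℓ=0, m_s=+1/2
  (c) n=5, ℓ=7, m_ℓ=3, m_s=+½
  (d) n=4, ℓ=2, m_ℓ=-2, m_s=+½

(c) has ℓ = 7 ≥ n = 5, violating 0 ≤ ℓ ≤ n−1.
The remaining sets (a), (b), (d) satisfy all four rules.

(c)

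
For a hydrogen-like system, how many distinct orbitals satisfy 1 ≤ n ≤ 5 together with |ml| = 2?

Treat each shell separately and count matching orbitals:
n=3 → 2; n=4 → 4; n=5 → 6.
Total orbitals: 2 + 4 + 6 = 12.

12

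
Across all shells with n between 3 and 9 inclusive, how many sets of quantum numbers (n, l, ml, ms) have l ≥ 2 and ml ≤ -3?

Treat each shell separately and count matching orbitals:
n=4 → 1; n=5 → 3; n=6 → 6; n=7 → 10; n=8 → 15; n=9 → 21.
Orbitals: 1 + 3 + 6 + 10 + 15 + 21 = 56. Including both spin states (ms = ±1/2) gives 2 × 56 = 112 states.

112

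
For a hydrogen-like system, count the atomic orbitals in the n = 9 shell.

The n = 9 shell contains n² = 9² = 81 orbitals.

81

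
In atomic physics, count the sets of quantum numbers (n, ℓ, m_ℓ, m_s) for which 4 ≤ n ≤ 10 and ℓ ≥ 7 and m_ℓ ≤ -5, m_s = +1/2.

22

For each n in the range, tally the orbitals obeying ℓ ≥ 7 and m_ℓ ≤ -5:
n=8 → 3; n=9 → 7; n=10 → 12.
Orbitals: 3 + 7 + 12 = 22. With m_s fixed to +1/2 there is one state per orbital, so 22 states.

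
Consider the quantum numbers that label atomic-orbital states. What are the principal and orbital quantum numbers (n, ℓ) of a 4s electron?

The leading integer gives n = 4; the letter 's' means ℓ = 0.

n = 4, ℓ = 0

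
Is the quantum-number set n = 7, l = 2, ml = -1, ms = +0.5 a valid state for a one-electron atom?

Valid

n = 7 is a positive integer. l = 2 satisfies 0 ≤ l ≤ n−1 = 6. ml = -1 lies in the range −l … +l (here −2 … 2). ms = +1/2 is one of ±1/2.
All four constraints are satisfied.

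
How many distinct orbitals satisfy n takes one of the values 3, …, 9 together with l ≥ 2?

252

For each n in the range, tally the orbitals obeying l ≥ 2:
n=3 → 5; n=4 → 12; n=5 → 21; n=6 → 32; n=7 → 45; n=8 → 60; n=9 → 77.
Total orbitals: 5 + 12 + 21 + 32 + 45 + 60 + 77 = 252.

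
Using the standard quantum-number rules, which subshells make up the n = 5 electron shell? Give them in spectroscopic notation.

5s, 5p, 5d, 5f, 5g

For n = 5, ℓ runs from 0 to 4. In spectroscopic notation ℓ = 0,1,2,… ↔ s,p,d,f,g,h,i, so the subshells are 5s, 5p, 5d, 5f, 5g.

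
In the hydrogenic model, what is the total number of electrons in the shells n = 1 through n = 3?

Shell n has n² orbitals: 1²=1 + 2²=4 + 3²=9 = 14 orbitals.
Two spin states per orbital: 2 × 14 = 28 electrons.

28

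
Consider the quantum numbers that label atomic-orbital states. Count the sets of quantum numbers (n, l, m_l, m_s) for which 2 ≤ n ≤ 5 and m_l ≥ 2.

For each n in the range, tally the orbitals obeying m_l ≥ 2:
n=3 → 1; n=4 → 3; n=5 → 6.
Orbitals: 1 + 3 + 6 = 10. Including both spin states (m_s = ±1/2) gives 2 × 10 = 20 states.

20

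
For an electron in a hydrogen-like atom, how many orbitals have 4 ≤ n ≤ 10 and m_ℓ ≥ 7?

10

Work shell by shell — for each n, count the (ℓ, m_ℓ) pairs that satisfy m_ℓ ≥ 7:
n=8 → 1; n=9 → 3; n=10 → 6.
Total orbitals: 1 + 3 + 6 = 10.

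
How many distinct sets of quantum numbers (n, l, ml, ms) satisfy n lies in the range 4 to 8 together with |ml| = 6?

Go shell by shell, enumerating (l, ml) with |ml| = 6:
n=7 → 2; n=8 → 4.
Orbitals: 2 + 4 = 6. Including both spin states (ms = ±1/2) gives 2 × 6 = 12 states.

12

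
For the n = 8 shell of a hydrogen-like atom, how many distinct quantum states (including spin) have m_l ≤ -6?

6

For n = 8, l ranges over 0 … 7.
Contributions: l=6 → 1; l=7 → 2.
Orbitals: 1 + 2 = 3. Each orbital carries two spin states, so 3 × 2 = 6 states.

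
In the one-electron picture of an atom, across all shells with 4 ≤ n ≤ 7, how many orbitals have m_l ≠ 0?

Go shell by shell, enumerating (l, m_l) with m_l ≠ 0:
n=4 → 12; n=5 → 20; n=6 → 30; n=7 → 42.
Total orbitals: 12 + 20 + 30 + 42 = 104.

104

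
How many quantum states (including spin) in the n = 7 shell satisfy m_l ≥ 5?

6

For n = 7, l ranges over 0 … 6.
Contributions: l=5 → 1; l=6 → 2.
Orbitals: 1 + 2 = 3. Each orbital carries two spin states, so 3 × 2 = 6 states.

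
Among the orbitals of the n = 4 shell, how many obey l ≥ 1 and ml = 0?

Per l-value: l=1 → 1; l=2 → 1; l=3 → 1.
Total orbitals: 1 + 1 + 1 = 3.

3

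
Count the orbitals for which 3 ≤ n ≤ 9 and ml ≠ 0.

238

For each n in the range, tally the orbitals obeying ml ≠ 0:
n=3 → 6; n=4 → 12; n=5 → 20; n=6 → 30; n=7 → 42; n=8 → 56; n=9 → 72.
Total orbitals: 6 + 12 + 20 + 30 + 42 + 56 + 72 = 238.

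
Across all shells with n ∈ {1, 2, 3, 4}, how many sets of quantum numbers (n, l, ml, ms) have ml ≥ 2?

Count contributing orbitals for each principal shell:
n=3 → 1; n=4 → 3.
Orbitals: 1 + 3 = 4. Including both spin states (ms = ±1/2) gives 2 × 4 = 8 states.

8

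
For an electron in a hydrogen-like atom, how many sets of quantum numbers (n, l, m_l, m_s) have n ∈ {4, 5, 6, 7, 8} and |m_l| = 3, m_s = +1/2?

30

Go shell by shell, enumerating (l, m_l) with |m_l| = 3:
n=4 → 2; n=5 → 4; n=6 → 6; n=7 → 8; n=8 → 10.
Orbitals: 2 + 4 + 6 + 8 + 10 = 30. With m_s fixed to +1/2 there is one state per orbital, so 30 states.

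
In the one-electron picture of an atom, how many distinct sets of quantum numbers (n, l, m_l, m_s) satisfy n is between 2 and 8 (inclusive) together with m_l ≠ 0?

336

For each n in the range, tally the orbitals obeying m_l ≠ 0:
n=2 → 2; n=3 → 6; n=4 → 12; n=5 → 20; n=6 → 30; n=7 → 42; n=8 → 56.
Orbitals: 2 + 6 + 12 + 20 + 30 + 42 + 56 = 168. Including both spin states (m_s = ±1/2) gives 2 × 168 = 336 states.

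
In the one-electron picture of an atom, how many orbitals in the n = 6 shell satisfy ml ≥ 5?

Orbitals with ml ≥ 5, by l: l=5 → 1.
Total orbitals: 1.

1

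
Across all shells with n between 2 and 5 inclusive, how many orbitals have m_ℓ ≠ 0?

Work shell by shell — for each n, count the (ℓ, m_ℓ) pairs that satisfy m_ℓ ≠ 0:
n=2 → 2; n=3 → 6; n=4 → 12; n=5 → 20.
Total orbitals: 2 + 6 + 12 + 20 = 40.

40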